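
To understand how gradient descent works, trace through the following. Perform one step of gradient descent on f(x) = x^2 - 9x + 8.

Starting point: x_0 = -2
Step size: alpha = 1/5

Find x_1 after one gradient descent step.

f(x) = x^2 - 9x + 8
f'(x) = 2x - 9
f'(-2) = 2*-2 + (-9) = -13
x_1 = x_0 - alpha * f'(x_0) = -2 - 1/5 * -13 = 3/5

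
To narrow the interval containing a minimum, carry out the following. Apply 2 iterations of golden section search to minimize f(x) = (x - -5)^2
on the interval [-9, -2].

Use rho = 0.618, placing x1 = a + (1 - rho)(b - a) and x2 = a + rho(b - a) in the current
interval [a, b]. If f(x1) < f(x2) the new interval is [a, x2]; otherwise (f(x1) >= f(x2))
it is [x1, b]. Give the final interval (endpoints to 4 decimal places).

Golden section search for min of f(x) = (x - -5)^2 on [-9, -2].
Each step: x1 = a + (1 - rho)(b - a), x2 = a + rho(b - a); if f(x1) < f(x2) keep [a, x2], otherwise keep [x1, b].
Step 1: [-9.0000, -2.0000], x1=-6.3260 (f=1.7583), x2=-4.6740 (f=0.1063); f(x1) > f(x2) => keep [-6.3260, -2.0000]
Step 2: [-6.3260, -2.0000], x1=-4.6735 (f=0.1066), x2=-3.6525 (f=1.8157); f(x1) < f(x2) => keep [-6.3260, -3.6525]
Final interval: [-6.3260, -3.6525]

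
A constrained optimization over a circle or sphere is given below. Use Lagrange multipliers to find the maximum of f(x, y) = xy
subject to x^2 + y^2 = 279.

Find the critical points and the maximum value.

Lagrange conditions: y = 2*lambda*x and x = 2*lambda*y
If x = 0 then y = 0, violating the constraint, so x, y != 0.
Dividing: y/x = x/y => x^2 = y^2 => y = x or y = -x
Constraint: 2x^2 = 279 => x^2 = 279/2 => x = +/-sqrt(279/2)
Critical points: (sqrt(279/2), sqrt(279/2)), (-sqrt(279/2), -sqrt(279/2)), (sqrt(279/2), -sqrt(279/2)), (-sqrt(279/2), sqrt(279/2))
  y = x:  xy = x^2 = 279/2  at (sqrt(279/2), sqrt(279/2)) and (-sqrt(279/2), -sqrt(279/2))
  y = -x: xy = -x^2 = -279/2 at (sqrt(279/2), -sqrt(279/2)) and (-sqrt(279/2), sqrt(279/2))
Maximum xy = 279/2 at (sqrt(279/2), sqrt(279/2)) and (-sqrt(279/2), -sqrt(279/2))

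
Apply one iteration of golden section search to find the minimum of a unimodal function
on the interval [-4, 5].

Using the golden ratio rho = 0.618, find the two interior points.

Golden section search on [-4, 5].
Golden ratio rho = 0.618 (approx).
Interior points:
  x_1 = -4 + (1-0.618)*9 = -0.5620
  x_2 = -4 + 0.618*9 = 1.5620
Compare f(x_1) and f(x_2) to determine which subinterval to keep.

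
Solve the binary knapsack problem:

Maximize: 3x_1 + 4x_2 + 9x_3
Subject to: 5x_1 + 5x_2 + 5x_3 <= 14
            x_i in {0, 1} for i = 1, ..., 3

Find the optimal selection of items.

Items: item 1 (v=3, w=5), item 2 (v=4, w=5), item 3 (v=9, w=5)
Capacity: 14
Checking all 8 subsets (w = total weight, v = total value):
  {}: w = 0, v = 0
  {1}: w = 5, v = 3
  {2}: w = 5, v = 4
  {3}: w = 5, v = 9
  {1, 2}: w = 10, v = 7
  {1, 3}: w = 10, v = 12
  {2, 3}: w = 10, v = 13
  {1, 2, 3}: w = 15 > 14, infeasible
Best feasible subset: items [2, 3]
Total weight: 10 <= 14, total value: 13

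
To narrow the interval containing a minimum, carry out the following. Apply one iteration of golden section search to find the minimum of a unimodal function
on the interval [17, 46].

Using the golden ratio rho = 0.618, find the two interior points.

Golden section search on [17, 46].
Golden ratio rho = 0.618 (approx).
Interior points:
  x_1 = 17 + (1-0.618)*29 = 28.0780
  x_2 = 17 + 0.618*29 = 34.9220
Compare f(x_1) and f(x_2) to determine which subinterval to keep.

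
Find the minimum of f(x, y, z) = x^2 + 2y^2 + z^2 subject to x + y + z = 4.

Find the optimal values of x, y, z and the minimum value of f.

Using Lagrange multipliers on f = x^2 + 2y^2 + z^2 with constraint x + y + z = 4:
Conditions: 2*1*x = lambda, 2*2*y = lambda, 2*1*z = lambda
So x = lambda/2, y = lambda/4, z = lambda/2
Substituting into constraint: lambda * (5/4) = 4
lambda = 16/5
x = 8/5, y = 4/5, z = 8/5
Minimum value = 32/5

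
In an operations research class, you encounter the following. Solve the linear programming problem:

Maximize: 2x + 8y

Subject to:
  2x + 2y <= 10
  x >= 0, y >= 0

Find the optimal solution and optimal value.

The feasible region has vertices at [(0, 0), (5, 0), (0, 5)].
Checking objective 2x + 8y at each vertex:
  (0, 0): 2*0 + 8*0 = 0
  (5, 0): 2*5 + 8*0 = 10
  (0, 5): 2*0 + 8*5 = 40
Maximum is 40 at (0, 5).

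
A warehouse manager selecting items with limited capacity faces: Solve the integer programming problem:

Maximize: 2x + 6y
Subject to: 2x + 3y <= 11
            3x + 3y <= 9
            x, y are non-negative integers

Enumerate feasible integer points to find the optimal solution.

Constraint 1: 2x + 3y <= 11
Constraint 2: 3x + 3y <= 9
Feasible x range (need y >= 0): 0 <= x <= min(11/2, 9/3) => x in {0, ..., 3}.
Enumerate feasible integer points row by row (the coefficient of y is 6 > 0, so for each x the largest feasible y gives the best value):
  x = 0: y <= min((11 - 2*0)/3, (9 - 3*0)/3) => y in {0, ..., 3}; best 2*0 + 6*3 = 18
  x = 1: y <= min((11 - 2*1)/3, (9 - 3*1)/3) => y in {0, ..., 2}; best 2*1 + 6*2 = 14
  x = 2: y <= min((11 - 2*2)/3, (9 - 3*2)/3) => y in {0, ..., 1}; best 2*2 + 6*1 = 10
  x = 3: y <= min((11 - 2*3)/3, (9 - 3*3)/3) => y in {0}; best 2*3 + 6*0 = 6
The maximum 2x + 6y = 18 is achieved at x = 0, y = 3.
Check: 2*0 + 3*3 = 9 <= 11 and 3*0 + 3*3 = 9 <= 9.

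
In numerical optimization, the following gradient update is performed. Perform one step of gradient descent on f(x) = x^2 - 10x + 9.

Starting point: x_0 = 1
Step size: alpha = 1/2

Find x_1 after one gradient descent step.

f(x) = x^2 - 10x + 9
f'(x) = 2x - 10
f'(1) = 2*1 + (-10) = -8
x_1 = x_0 - alpha * f'(x_0) = 1 - 1/2 * -8 = 5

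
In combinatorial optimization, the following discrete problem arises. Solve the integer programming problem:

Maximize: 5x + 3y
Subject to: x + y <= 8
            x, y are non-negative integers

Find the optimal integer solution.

Objective: 5x + 3y, constraint: x + y <= 8
Coefficient of x is 5 >= coefficient of y is 3, so allocate the entire budget to x.
Optimal: x = 8, y = 0, value = 40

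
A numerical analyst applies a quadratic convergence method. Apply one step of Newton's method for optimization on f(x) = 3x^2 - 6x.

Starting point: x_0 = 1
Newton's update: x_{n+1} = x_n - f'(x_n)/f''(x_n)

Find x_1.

f(x) = 3x^2 - 6x
f'(x) = 6x + (-6), f''(x) = 6
Newton step: x_1 = x_0 - f'(x_0)/f''(x_0)
f'(1) = 0
x_1 = 1 - 0/6 = 1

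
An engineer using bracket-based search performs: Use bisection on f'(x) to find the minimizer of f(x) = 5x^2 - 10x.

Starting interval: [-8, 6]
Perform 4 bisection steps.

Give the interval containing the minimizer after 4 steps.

Finding critical point of f(x) = 5x^2 - 10x using bisection on f'(x) = 10x + -10.
f'(x) = 0 when x = 1.
Starting interval: [-8, 6]
Step 1: mid = -1, f'(mid) = -20, new interval = [-1, 6]
Step 2: mid = 5/2, f'(mid) = 15, new interval = [-1, 5/2]
Step 3: mid = 3/4, f'(mid) = -5/2, new interval = [3/4, 5/2]
Step 4: mid = 13/8, f'(mid) = 25/4, new interval = [3/4, 13/8]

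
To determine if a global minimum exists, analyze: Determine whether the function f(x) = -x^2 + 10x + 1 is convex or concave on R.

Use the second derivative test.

f(x) = -x^2 + 10x + 1
f'(x) = -2x + 10
f''(x) = -2
Since f''(x) = -2 < 0 for all x, f is concave on R.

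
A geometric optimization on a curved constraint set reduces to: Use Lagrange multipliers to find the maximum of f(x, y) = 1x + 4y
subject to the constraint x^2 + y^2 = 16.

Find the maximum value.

Set up Lagrange conditions: grad f = lambda * grad g
  1 = 2*lambda*x
  4 = 2*lambda*y
From these: x/y = 1/4, so x = 1t, y = 4t for some t.
Substitute into constraint: (1t)^2 + (4t)^2 = 16
  t^2 * 17 = 16
  t = sqrt(16/17)
Maximum = 1*x + 4*y = (1^2 + 4^2)*t = 17 * sqrt(16/17) = sqrt(272)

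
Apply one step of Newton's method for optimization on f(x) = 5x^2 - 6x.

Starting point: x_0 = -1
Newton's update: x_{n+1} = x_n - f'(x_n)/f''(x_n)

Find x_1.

f(x) = 5x^2 - 6x
f'(x) = 10x + (-6), f''(x) = 10
Newton step: x_1 = x_0 - f'(x_0)/f''(x_0)
f'(-1) = -16
x_1 = -1 - -16/10 = 3/5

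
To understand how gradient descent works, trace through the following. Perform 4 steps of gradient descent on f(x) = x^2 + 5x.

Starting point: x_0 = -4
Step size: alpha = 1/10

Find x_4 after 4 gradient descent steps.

f(x) = x^2 + 5x, f'(x) = 2x + (5)
Step 1: f'(-4) = -3, x_1 = -4 - 1/10 * -3 = -37/10
Step 2: f'(-37/10) = -12/5, x_2 = -37/10 - 1/10 * -12/5 = -173/50
Step 3: f'(-173/50) = -48/25, x_3 = -173/50 - 1/10 * -48/25 = -817/250
Step 4: f'(-817/250) = -192/125, x_4 = -817/250 - 1/10 * -192/125 = -3893/1250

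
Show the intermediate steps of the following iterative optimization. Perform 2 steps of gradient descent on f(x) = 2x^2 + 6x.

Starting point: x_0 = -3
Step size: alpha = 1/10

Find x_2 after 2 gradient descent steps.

f(x) = 2x^2 + 6x, f'(x) = 4x + (6)
Step 1: f'(-3) = -6, x_1 = -3 - 1/10 * -6 = -12/5
Step 2: f'(-12/5) = -18/5, x_2 = -12/5 - 1/10 * -18/5 = -51/25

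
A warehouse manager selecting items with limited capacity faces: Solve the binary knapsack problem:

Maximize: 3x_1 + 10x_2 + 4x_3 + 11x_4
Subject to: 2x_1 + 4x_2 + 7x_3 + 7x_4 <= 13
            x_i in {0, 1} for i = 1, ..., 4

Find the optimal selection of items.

Items: item 1 (v=3, w=2), item 2 (v=10, w=4), item 3 (v=4, w=7), item 4 (v=11, w=7)
Capacity: 13
Checking all 16 subsets (w = total weight, v = total value):
  {}: w = 0, v = 0
  {1}: w = 2, v = 3
  {2}: w = 4, v = 10
  {3}: w = 7, v = 4
  {4}: w = 7, v = 11
  {1, 2}: w = 6, v = 13
  {1, 3}: w = 9, v = 7
  {1, 4}: w = 9, v = 14
  {2, 3}: w = 11, v = 14
  {2, 4}: w = 11, v = 21
  {3, 4}: w = 14 > 13, infeasible
  {1, 2, 3}: w = 13, v = 17
  {1, 2, 4}: w = 13, v = 24
  {1, 3, 4}: w = 16 > 13, infeasible
  {2, 3, 4}: w = 18 > 13, infeasible
  {1, 2, 3, 4}: w = 20 > 13, infeasible
Best feasible subset: items [1, 2, 4]
Total weight: 13 <= 13, total value: 24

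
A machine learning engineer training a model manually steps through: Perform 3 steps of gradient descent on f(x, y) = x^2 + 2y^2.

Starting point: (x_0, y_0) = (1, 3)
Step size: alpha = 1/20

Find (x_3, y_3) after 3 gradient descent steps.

f(x,y) = x^2 + 2y^2
grad_x = 2x + 0y, grad_y = 4y + 0x
Step 1: grad = (2, 12), (9/10, 12/5)
Step 2: grad = (9/5, 48/5), (81/100, 48/25)
Step 3: grad = (81/50, 192/25), (729/1000, 192/125)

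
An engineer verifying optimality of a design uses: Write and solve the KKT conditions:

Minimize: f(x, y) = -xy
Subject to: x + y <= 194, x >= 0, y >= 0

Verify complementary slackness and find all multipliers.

Problem: min -xy s.t. x + y <= 194 (multiplier lambda), x >= 0 (mu_x), y >= 0 (mu_y)
KKT stationarity: -y + lambda - mu_x = 0, -x + lambda - mu_y = 0, with lambda, mu_x, mu_y >= 0
Complementary slackness: lambda*(x + y - 194) = 0, mu_x*x = 0, mu_y*y = 0
If lambda = 0: y = -mu_x <= 0 and x = -mu_y <= 0 force x = y = 0 with f = 0; but x = y = 97 is feasible with f = -9409 < 0, so this is not the minimum. Hence lambda > 0 and x + y = 194.
Try x > 0, y > 0 (so mu_x = mu_y = 0): y = lambda, x = lambda => x = y = lambda
x + y = 194 => 2*lambda = 194 => lambda = 97
x* = y* = 97 > 0, consistent with mu_x = mu_y = 0.
(Any feasible point with x = 0 or y = 0 has f = 0 > -9409, so the minimum is not on those boundaries.)
min(-xy) = -9409 (i.e. max xy = 9409)
Multipliers: lambda = 97, mu_x = 0, mu_y = 0
Complementary slackness: lambda*(x + y - 194) = 97*(97 + 97 - 194) = 0, mu_x*x = 0*97 = 0, mu_y*y = 0*97 = 0. Satisfied.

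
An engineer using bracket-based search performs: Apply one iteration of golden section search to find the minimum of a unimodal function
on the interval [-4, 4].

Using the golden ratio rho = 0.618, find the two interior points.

Golden section search on [-4, 4].
Golden ratio rho = 0.618 (approx).
Interior points:
  x_1 = -4 + (1-0.618)*8 = -0.9440
  x_2 = -4 + 0.618*8 = 0.9440
Compare f(x_1) and f(x_2) to determine which subinterval to keep.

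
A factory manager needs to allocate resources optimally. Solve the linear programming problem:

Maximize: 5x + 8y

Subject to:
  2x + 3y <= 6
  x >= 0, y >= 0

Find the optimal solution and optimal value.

The feasible region has vertices at [(0, 0), (3, 0), (0, 2)].
Checking objective 5x + 8y at each vertex:
  (0, 0): 5*0 + 8*0 = 0
  (3, 0): 5*3 + 8*0 = 15
  (0, 2): 5*0 + 8*2 = 16
Maximum is 16 at (0, 2).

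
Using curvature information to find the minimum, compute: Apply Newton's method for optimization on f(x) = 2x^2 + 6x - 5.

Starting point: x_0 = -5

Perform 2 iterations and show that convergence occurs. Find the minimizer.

f(x) = 2x^2 + 6x - 5, f'(x) = 4x + (6), f''(x) = 4
Step 1: f'(-5) = -14, x_1 = -5 - -14/4 = -3/2
Step 2: f'(-3/2) = 0, x_2 = -3/2 (converged)
Newton's method converges in 1 step for quadratics.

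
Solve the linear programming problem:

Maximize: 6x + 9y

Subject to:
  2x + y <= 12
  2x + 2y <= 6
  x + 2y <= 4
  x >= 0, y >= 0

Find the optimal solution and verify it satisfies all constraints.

Feasible vertices: (0, 0), (0, 2), (2, 1), (3, 0)
Objective 6x + 9y at each vertex:
  (0, 0): 0
  (0, 2): 18
  (2, 1): 21
  (3, 0): 18
Maximum is 21 at (2, 1).
Verify constraints at (x, y) = (2, 1):
  2*2 + 1*1 = 5 <= 12
  2*2 + 2*1 = 6 <= 6 (active)
  1*2 + 2*1 = 4 <= 4 (active)
  x = 2 >= 0, y = 1 >= 0. All constraints satisfied.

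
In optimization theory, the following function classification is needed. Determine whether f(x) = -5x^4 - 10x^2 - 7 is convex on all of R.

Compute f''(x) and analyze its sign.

f(x) = -5x^4 - 10x^2 - 7
f'(x) = -20x^3 + -20x
f''(x) = -60x^2 + -20
f''(x) = -60x^2 + -20 <= -20 < 0 for all x
Therefore, f is concave on R.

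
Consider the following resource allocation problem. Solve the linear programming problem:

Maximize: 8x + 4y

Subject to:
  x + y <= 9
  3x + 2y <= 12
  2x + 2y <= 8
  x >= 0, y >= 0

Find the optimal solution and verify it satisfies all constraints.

Feasible vertices: (0, 0), (0, 4), (4, 0)
Objective 8x + 4y at each vertex:
  (0, 0): 0
  (0, 4): 16
  (4, 0): 32
Maximum is 32 at (4, 0).
Verify constraints at (x, y) = (4, 0):
  1*4 + 1*0 = 4 <= 9
  3*4 + 2*0 = 12 <= 12 (active)
  2*4 + 2*0 = 8 <= 8 (active)
  x = 4 >= 0, y = 0 >= 0. All constraints satisfied.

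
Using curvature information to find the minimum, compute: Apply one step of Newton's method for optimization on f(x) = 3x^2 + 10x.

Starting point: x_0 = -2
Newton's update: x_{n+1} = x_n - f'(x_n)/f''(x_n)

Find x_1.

f(x) = 3x^2 + 10x
f'(x) = 6x + (10), f''(x) = 6
Newton step: x_1 = x_0 - f'(x_0)/f''(x_0)
f'(-2) = -2
x_1 = -2 - -2/6 = -5/3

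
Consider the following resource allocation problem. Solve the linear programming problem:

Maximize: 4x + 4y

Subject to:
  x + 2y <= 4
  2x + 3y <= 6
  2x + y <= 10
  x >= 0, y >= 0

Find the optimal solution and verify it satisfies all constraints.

Feasible vertices: (0, 0), (0, 2), (3, 0)
Objective 4x + 4y at each vertex:
  (0, 0): 0
  (0, 2): 8
  (3, 0): 12
Maximum is 12 at (3, 0).
Verify constraints at (x, y) = (3, 0):
  1*3 + 2*0 = 3 <= 4
  2*3 + 3*0 = 6 <= 6 (active)
  2*3 + 1*0 = 6 <= 10
  x = 3 >= 0, y = 0 >= 0. All constraints satisfied.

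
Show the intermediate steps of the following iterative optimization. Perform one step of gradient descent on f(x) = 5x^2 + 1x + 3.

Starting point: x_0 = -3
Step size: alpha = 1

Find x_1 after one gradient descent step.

f(x) = 5x^2 + 1x + 3
f'(x) = 10x + 1
f'(-3) = 10*-3 + (1) = -29
x_1 = x_0 - alpha * f'(x_0) = -3 - 1 * -29 = 26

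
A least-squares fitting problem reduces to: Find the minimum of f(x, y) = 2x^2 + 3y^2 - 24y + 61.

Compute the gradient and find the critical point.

f(x,y) = 2x^2 + 3y^2 - 24y + 61
df/dx = 4x + (0) = 0  =>  x = 0
df/dy = 6y + (-24) = 0  =>  y = 4
f(0, 4) = 2*(0)^2 + 3*(4)^2 + -24*(4) + 61 = 13
Hessian is diagonal with entries 4, 6 > 0, so this is a minimum.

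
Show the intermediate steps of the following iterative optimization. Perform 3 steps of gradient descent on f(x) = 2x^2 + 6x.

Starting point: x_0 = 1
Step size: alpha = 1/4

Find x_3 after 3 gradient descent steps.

f(x) = 2x^2 + 6x, f'(x) = 4x + (6)
Step 1: f'(1) = 10, x_1 = 1 - 1/4 * 10 = -3/2
Step 2: f'(-3/2) = 0, x_2 = -3/2 - 1/4 * 0 = -3/2
Step 3: f'(-3/2) = 0, x_3 = -3/2 - 1/4 * 0 = -3/2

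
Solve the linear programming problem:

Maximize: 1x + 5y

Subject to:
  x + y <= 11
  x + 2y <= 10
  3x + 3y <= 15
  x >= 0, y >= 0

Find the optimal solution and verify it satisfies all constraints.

Feasible vertices: (0, 0), (0, 5), (5, 0)
Objective 1x + 5y at each vertex:
  (0, 0): 0
  (0, 5): 25
  (5, 0): 5
Maximum is 25 at (0, 5).
Verify constraints at (x, y) = (0, 5):
  1*0 + 1*5 = 5 <= 11
  1*0 + 2*5 = 10 <= 10 (active)
  3*0 + 3*5 = 15 <= 15 (active)
  x = 0 >= 0, y = 5 >= 0. All constraints satisfied.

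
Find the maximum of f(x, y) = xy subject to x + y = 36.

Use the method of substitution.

Substitute y = 36 - x into f(x,y) = xy:
g(x) = x(36 - x) = 36x - x^2
g'(x) = 36 - 2x = 0  =>  x = 18
y = 36 - 18 = 18
Maximum value = 18 * 18 = 324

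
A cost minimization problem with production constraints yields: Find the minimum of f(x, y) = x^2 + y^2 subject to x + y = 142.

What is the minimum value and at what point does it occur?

Substitute y = 142 - x into f(x,y) = x^2 + y^2:
g(x) = x^2 + (142 - x)^2 = 2x^2 - 284x + 20164
g'(x) = 4x - 284 = 0  =>  x = 71
y = 142 - 71 = 71
Minimum value = 71^2 + 71^2 = 10082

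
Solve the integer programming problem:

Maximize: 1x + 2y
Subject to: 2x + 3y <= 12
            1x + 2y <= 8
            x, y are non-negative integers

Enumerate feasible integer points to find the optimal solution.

Constraint 1: 2x + 3y <= 12
Constraint 2: 1x + 2y <= 8
Feasible x range (need y >= 0): 0 <= x <= min(12/2, 8/1) => x in {0, ..., 6}.
Enumerate feasible integer points row by row (the coefficient of y is 2 > 0, so for each x the largest feasible y gives the best value):
  x = 0: y <= min((12 - 2*0)/3, (8 - 1*0)/2) => y in {0, ..., 4}; best 1*0 + 2*4 = 8
  x = 1: y <= min((12 - 2*1)/3, (8 - 1*1)/2) => y in {0, ..., 3}; best 1*1 + 2*3 = 7
  x = 2: y <= min((12 - 2*2)/3, (8 - 1*2)/2) => y in {0, ..., 2}; best 1*2 + 2*2 = 6
  x = 3: y <= min((12 - 2*3)/3, (8 - 1*3)/2) => y in {0, ..., 2}; best 1*3 + 2*2 = 7
  x = 4: y <= min((12 - 2*4)/3, (8 - 1*4)/2) => y in {0, ..., 1}; best 1*4 + 2*1 = 6
  x = 5: y <= min((12 - 2*5)/3, (8 - 1*5)/2) => y in {0}; best 1*5 + 2*0 = 5
  x = 6: y <= min((12 - 2*6)/3, (8 - 1*6)/2) => y in {0}; best 1*6 + 2*0 = 6
The maximum 1x + 2y = 8 is achieved at x = 0, y = 4.
Check: 2*0 + 3*4 = 12 <= 12 and 1*0 + 2*4 = 8 <= 8.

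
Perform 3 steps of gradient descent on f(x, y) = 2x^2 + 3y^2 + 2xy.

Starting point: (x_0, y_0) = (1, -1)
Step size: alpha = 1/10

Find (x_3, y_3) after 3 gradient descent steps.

f(x,y) = 2x^2 + 3y^2 + 2xy
grad_x = 4x + 2y, grad_y = 6y + 2x
Step 1: grad = (2, -4), (4/5, -3/5)
Step 2: grad = (2, -2), (3/5, -2/5)
Step 3: grad = (8/5, -6/5), (11/25, -7/25)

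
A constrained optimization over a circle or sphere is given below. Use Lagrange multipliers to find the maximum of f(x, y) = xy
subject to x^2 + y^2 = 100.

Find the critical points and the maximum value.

Lagrange conditions: y = 2*lambda*x and x = 2*lambda*y
If x = 0 then y = 0, violating the constraint, so x, y != 0.
Dividing: y/x = x/y => x^2 = y^2 => y = x or y = -x
Constraint: 2x^2 = 100 => x^2 = 50 => x = +/-sqrt(50)
Critical points: (sqrt(50), sqrt(50)), (-sqrt(50), -sqrt(50)), (sqrt(50), -sqrt(50)), (-sqrt(50), sqrt(50))
  y = x:  xy = x^2 = 50  at (sqrt(50), sqrt(50)) and (-sqrt(50), -sqrt(50))
  y = -x: xy = -x^2 = -50 at (sqrt(50), -sqrt(50)) and (-sqrt(50), sqrt(50))
Maximum xy = 50 at (sqrt(50), sqrt(50)) and (-sqrt(50), -sqrt(50))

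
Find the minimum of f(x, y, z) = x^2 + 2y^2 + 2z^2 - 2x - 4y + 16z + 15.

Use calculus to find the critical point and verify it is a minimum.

f(x,y,z) = x^2 + 2y^2 + 2z^2 - 2x - 4y + 16z + 15
df/dx = 2x + (-2) = 0 => x = 1
df/dy = 4y + (-4) = 0 => y = 1
df/dz = 4z + (16) = 0 => z = -4
f(1,1,-4) = 1*(1)^2 + 2*(1)^2 + 2*(-4)^2 + -2*(1) + -4*(1) + 16*(-4) + 15 = -20
Hessian is diagonal with entries 2, 4, 4 > 0, confirmed minimum.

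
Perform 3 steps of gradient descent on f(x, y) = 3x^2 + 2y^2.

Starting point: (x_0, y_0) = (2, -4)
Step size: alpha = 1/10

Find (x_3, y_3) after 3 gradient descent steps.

f(x,y) = 3x^2 + 2y^2
grad_x = 6x + 0y, grad_y = 4y + 0x
Step 1: grad = (12, -16), (4/5, -12/5)
Step 2: grad = (24/5, -48/5), (8/25, -36/25)
Step 3: grad = (48/25, -144/25), (16/125, -108/125)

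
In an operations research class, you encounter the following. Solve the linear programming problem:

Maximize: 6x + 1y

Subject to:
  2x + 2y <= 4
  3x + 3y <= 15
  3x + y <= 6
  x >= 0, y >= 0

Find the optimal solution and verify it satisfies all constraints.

Feasible vertices: (0, 0), (0, 2), (2, 0)
Objective 6x + 1y at each vertex:
  (0, 0): 0
  (0, 2): 2
  (2, 0): 12
Maximum is 12 at (2, 0).
Verify constraints at (x, y) = (2, 0):
  2*2 + 2*0 = 4 <= 4 (active)
  3*2 + 3*0 = 6 <= 15
  3*2 + 1*0 = 6 <= 6 (active)
  x = 2 >= 0, y = 0 >= 0. All constraints satisfied.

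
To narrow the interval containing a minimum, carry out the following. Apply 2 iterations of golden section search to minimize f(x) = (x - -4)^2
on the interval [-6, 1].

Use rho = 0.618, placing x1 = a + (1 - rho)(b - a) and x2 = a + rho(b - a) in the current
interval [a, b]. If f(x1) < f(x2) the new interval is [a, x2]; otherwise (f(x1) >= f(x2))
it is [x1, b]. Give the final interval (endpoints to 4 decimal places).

Golden section search for min of f(x) = (x - -4)^2 on [-6, 1].
Each step: x1 = a + (1 - rho)(b - a), x2 = a + rho(b - a); if f(x1) < f(x2) keep [a, x2], otherwise keep [x1, b].
Step 1: [-6.0000, 1.0000], x1=-3.3260 (f=0.4543), x2=-1.6740 (f=5.4103); f(x1) < f(x2) => keep [-6.0000, -1.6740]
Step 2: [-6.0000, -1.6740], x1=-4.3475 (f=0.1207), x2=-3.3265 (f=0.4536); f(x1) < f(x2) => keep [-6.0000, -3.3265]
Final interval: [-6.0000, -3.3265]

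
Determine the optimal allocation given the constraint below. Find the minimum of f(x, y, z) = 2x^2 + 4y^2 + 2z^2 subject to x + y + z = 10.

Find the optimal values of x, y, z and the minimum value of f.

Using Lagrange multipliers on f = 2x^2 + 4y^2 + 2z^2 with constraint x + y + z = 10:
Conditions: 2*2*x = lambda, 2*4*y = lambda, 2*2*z = lambda
So x = lambda/4, y = lambda/8, z = lambda/4
Substituting into constraint: lambda * (5/8) = 10
lambda = 16
x = 4, y = 2, z = 4
Minimum value = 80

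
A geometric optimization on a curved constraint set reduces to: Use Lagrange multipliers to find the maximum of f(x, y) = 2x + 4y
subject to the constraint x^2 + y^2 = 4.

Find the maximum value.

Set up Lagrange conditions: grad f = lambda * grad g
  2 = 2*lambda*x
  4 = 2*lambda*y
From these: x/y = 2/4, so x = 2t, y = 4t for some t.
Substitute into constraint: (2t)^2 + (4t)^2 = 4
  t^2 * 20 = 4
  t = sqrt(4/20)
Maximum = 2*x + 4*y = (2^2 + 4^2)*t = 20 * sqrt(4/20) = sqrt(80)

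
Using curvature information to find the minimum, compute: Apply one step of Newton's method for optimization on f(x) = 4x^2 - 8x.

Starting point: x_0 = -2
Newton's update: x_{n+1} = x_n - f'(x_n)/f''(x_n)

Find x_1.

f(x) = 4x^2 - 8x
f'(x) = 8x + (-8), f''(x) = 8
Newton step: x_1 = x_0 - f'(x_0)/f''(x_0)
f'(-2) = -24
x_1 = -2 - -24/8 = 1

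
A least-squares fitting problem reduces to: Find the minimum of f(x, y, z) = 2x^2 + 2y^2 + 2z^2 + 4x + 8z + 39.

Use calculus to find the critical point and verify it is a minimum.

f(x,y,z) = 2x^2 + 2y^2 + 2z^2 + 4x + 8z + 39
df/dx = 4x + (4) = 0 => x = -1
df/dy = 4y + (0) = 0 => y = 0
df/dz = 4z + (8) = 0 => z = -2
f(-1,0,-2) = 2*(-1)^2 + 2*(0)^2 + 2*(-2)^2 + 4*(-1) + 8*(-2) + 39 = 29
Hessian is diagonal with entries 4, 4, 4 > 0, confirmed minimum.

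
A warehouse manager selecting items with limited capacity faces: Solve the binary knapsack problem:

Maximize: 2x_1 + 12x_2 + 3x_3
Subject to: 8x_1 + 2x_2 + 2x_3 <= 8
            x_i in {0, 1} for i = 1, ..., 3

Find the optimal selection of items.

Items: item 1 (v=2, w=8), item 2 (v=12, w=2), item 3 (v=3, w=2)
Capacity: 8
Checking all 8 subsets (w = total weight, v = total value):
  {}: w = 0, v = 0
  {1}: w = 8, v = 2
  {2}: w = 2, v = 12
  {3}: w = 2, v = 3
  {1, 2}: w = 10 > 8, infeasible
  {1, 3}: w = 10 > 8, infeasible
  {2, 3}: w = 4, v = 15
  {1, 2, 3}: w = 12 > 8, infeasible
Best feasible subset: items [2, 3]
Total weight: 4 <= 8, total value: 15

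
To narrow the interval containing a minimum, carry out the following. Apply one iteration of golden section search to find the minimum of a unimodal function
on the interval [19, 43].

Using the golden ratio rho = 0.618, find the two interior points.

Golden section search on [19, 43].
Golden ratio rho = 0.618 (approx).
Interior points:
  x_1 = 19 + (1-0.618)*24 = 28.1680
  x_2 = 19 + 0.618*24 = 33.8320
Compare f(x_1) and f(x_2) to determine which subinterval to keep.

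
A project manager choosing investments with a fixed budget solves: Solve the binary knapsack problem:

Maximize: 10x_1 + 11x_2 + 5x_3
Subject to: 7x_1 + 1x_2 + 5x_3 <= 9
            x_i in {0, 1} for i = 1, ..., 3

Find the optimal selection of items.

Items: item 1 (v=10, w=7), item 2 (v=11, w=1), item 3 (v=5, w=5)
Capacity: 9
Checking all 8 subsets (w = total weight, v = total value):
  {}: w = 0, v = 0
  {1}: w = 7, v = 10
  {2}: w = 1, v = 11
  {3}: w = 5, v = 5
  {1, 2}: w = 8, v = 21
  {1, 3}: w = 12 > 9, infeasible
  {2, 3}: w = 6, v = 16
  {1, 2, 3}: w = 13 > 9, infeasible
Best feasible subset: items [1, 2]
Total weight: 8 <= 9, total value: 21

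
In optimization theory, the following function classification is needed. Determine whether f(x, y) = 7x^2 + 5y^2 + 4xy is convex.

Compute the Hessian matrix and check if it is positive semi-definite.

f(x,y) = 7x^2 + 5y^2 + 4xy
Hessian H = [[14, 4], [4, 10]]
trace(H) = 24, det(H) = 124
Eigenvalues: (24 +/- sqrt(80)) / 2 = 16.47, 7.528
Since both eigenvalues > 0, f is convex.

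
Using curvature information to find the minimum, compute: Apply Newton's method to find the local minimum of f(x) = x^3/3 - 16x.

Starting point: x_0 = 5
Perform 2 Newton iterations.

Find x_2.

f(x) = x^3/3 - 16x
f'(x) = x^2 - 16, f''(x) = 2x
Newton update: x_{n+1} = x_n - (x_n^2 - 16)/(2*x_n)
Step 1: x_0 = 5, f'=9, f''=10, x_1 = 41/10
Step 2: x_1 = 41/10, f'=81/100, f''=41/5, x_2 = 3281/820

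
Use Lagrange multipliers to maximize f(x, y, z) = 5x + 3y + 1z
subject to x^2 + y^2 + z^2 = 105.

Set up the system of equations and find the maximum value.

Lagrange conditions: 5 = 2*lambda*x, 3 = 2*lambda*y, 1 = 2*lambda*z
So x:5 = y:3 = z:1, i.e. x = 5t, y = 3t, z = 1t
Constraint: t^2*(5^2 + 3^2 + 1^2) = 105
  t^2 * 35 = 105  =>  t = sqrt(3)
Maximum = 5*5t + 3*3t + 1*1t = 35*sqrt(3) = sqrt(3675)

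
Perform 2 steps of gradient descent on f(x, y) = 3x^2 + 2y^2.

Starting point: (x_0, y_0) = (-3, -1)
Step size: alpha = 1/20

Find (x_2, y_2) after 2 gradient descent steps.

f(x,y) = 3x^2 + 2y^2
grad_x = 6x + 0y, grad_y = 4y + 0x
Step 1: grad = (-18, -4), (-21/10, -4/5)
Step 2: grad = (-63/5, -16/5), (-147/100, -16/25)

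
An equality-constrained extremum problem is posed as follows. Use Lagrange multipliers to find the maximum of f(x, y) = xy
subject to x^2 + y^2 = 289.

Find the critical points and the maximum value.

Lagrange conditions: y = 2*lambda*x and x = 2*lambda*y
If x = 0 then y = 0, violating the constraint, so x, y != 0.
Dividing: y/x = x/y => x^2 = y^2 => y = x or y = -x
Constraint: 2x^2 = 289 => x^2 = 289/2 => x = +/-sqrt(289/2)
Critical points: (sqrt(289/2), sqrt(289/2)), (-sqrt(289/2), -sqrt(289/2)), (sqrt(289/2), -sqrt(289/2)), (-sqrt(289/2), sqrt(289/2))
  y = x:  xy = x^2 = 289/2  at (sqrt(289/2), sqrt(289/2)) and (-sqrt(289/2), -sqrt(289/2))
  y = -x: xy = -x^2 = -289/2 at (sqrt(289/2), -sqrt(289/2)) and (-sqrt(289/2), sqrt(289/2))
Maximum xy = 289/2 at (sqrt(289/2), sqrt(289/2)) and (-sqrt(289/2), -sqrt(289/2))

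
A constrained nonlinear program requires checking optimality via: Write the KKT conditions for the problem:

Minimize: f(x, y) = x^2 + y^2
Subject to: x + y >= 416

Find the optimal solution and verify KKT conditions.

KKT conditions for min x^2 + y^2 s.t. x + y >= 416:
Stationarity: 2x = mu, 2y = mu
So x = y = mu/2.
Complementary slackness: mu*(x + y - 416) = 0
Primal feasibility: x + y >= 416; dual feasibility: mu >= 0
If mu = 0 then x = y = 0, but 0 + 0 < 416 is infeasible, so the constraint is active.
Constraint active: x + y = 2*(mu/2) = 416 => mu = 416
x = y = 208, f = 86528
Verify: stationarity 2*208 = 416 = mu; primal 208 + 208 = 416 >= 416; dual mu = 416 >= 0; complementary slackness 416*(416 - 416) = 0. All KKT conditions hold.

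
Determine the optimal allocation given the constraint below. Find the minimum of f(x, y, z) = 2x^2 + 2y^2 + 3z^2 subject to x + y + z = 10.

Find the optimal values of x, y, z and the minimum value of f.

Using Lagrange multipliers on f = 2x^2 + 2y^2 + 3z^2 with constraint x + y + z = 10:
Conditions: 2*2*x = lambda, 2*2*y = lambda, 2*3*z = lambda
So x = lambda/4, y = lambda/4, z = lambda/6
Substituting into constraint: lambda * (2/3) = 10
lambda = 15
x = 15/4, y = 15/4, z = 5/2
Minimum value = 75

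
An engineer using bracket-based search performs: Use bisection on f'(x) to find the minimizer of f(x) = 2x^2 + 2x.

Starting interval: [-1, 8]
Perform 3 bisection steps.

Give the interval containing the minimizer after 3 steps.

Finding critical point of f(x) = 2x^2 + 2x using bisection on f'(x) = 4x + 2.
f'(x) = 0 when x = -1/2.
Starting interval: [-1, 8]
Step 1: mid = 7/2, f'(mid) = 16, new interval = [-1, 7/2]
Step 2: mid = 5/4, f'(mid) = 7, new interval = [-1, 5/4]
Step 3: mid = 1/8, f'(mid) = 5/2, new interval = [-1, 1/8]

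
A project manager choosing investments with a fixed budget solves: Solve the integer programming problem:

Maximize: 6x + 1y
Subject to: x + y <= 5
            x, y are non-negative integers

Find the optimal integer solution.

Objective: 6x + 1y, constraint: x + y <= 5
Coefficient of x is 6 >= coefficient of y is 1, so allocate the entire budget to x.
Optimal: x = 5, y = 0, value = 30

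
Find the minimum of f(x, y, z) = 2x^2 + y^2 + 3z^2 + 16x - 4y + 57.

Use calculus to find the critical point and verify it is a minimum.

f(x,y,z) = 2x^2 + y^2 + 3z^2 + 16x - 4y + 57
df/dx = 4x + (16) = 0 => x = -4
df/dy = 2y + (-4) = 0 => y = 2
df/dz = 6z + (0) = 0 => z = 0
f(-4,2,0) = 2*(-4)^2 + 1*(2)^2 + 3*(0)^2 + 16*(-4) + -4*(2) + 57 = 21
Hessian is diagonal with entries 4, 2, 6 > 0, confirmed minimum.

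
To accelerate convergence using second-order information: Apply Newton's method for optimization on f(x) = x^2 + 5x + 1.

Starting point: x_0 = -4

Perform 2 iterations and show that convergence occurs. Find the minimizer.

f(x) = x^2 + 5x + 1, f'(x) = 2x + (5), f''(x) = 2
Step 1: f'(-4) = -3, x_1 = -4 - -3/2 = -5/2
Step 2: f'(-5/2) = 0, x_2 = -5/2 (converged)
Newton's method converges in 1 step for quadratics.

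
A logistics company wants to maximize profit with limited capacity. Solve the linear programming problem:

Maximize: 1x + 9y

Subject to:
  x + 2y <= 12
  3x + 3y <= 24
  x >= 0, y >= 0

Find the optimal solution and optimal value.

Feasible vertices: (0, 0), (0, 6), (4, 4), (8, 0)
Objective 1x + 9y at each:
  (0, 0): 0
  (0, 6): 54
  (4, 4): 40
  (8, 0): 8
Maximum is 54 at (0, 6).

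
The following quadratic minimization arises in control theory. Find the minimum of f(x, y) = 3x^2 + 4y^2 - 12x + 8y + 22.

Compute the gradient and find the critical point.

f(x,y) = 3x^2 + 4y^2 - 12x + 8y + 22
df/dx = 6x + (-12) = 0  =>  x = 2
df/dy = 8y + (8) = 0  =>  y = -1
f(2, -1) = 3*(2)^2 + 4*(-1)^2 + -12*(2) + 8*(-1) + 22 = 6
Hessian is diagonal with entries 6, 8 > 0, so this is a minimum.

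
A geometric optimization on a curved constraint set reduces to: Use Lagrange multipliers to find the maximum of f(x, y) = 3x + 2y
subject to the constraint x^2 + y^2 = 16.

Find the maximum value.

Set up Lagrange conditions: grad f = lambda * grad g
  3 = 2*lambda*x
  2 = 2*lambda*y
From these: x/y = 3/2, so x = 3t, y = 2t for some t.
Substitute into constraint: (3t)^2 + (2t)^2 = 16
  t^2 * 13 = 16
  t = sqrt(16/13)
Maximum = 3*x + 2*y = (3^2 + 2^2)*t = 13 * sqrt(16/13) = sqrt(208)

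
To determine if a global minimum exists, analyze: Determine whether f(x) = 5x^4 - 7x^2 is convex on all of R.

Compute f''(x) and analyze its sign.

f(x) = 5x^4 - 7x^2
f'(x) = 20x^3 + -14x
f''(x) = 60x^2 + -14
f''(0) = -14 < 0, so not convex near x = 0
Therefore, f is not globally convex on R.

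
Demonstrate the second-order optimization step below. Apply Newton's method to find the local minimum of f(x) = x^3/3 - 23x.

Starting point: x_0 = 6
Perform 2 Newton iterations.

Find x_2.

f(x) = x^3/3 - 23x
f'(x) = x^2 - 23, f''(x) = 2x
Newton update: x_{n+1} = x_n - (x_n^2 - 23)/(2*x_n)
Step 1: x_0 = 6, f'=13, f''=12, x_1 = 59/12
Step 2: x_1 = 59/12, f'=169/144, f''=59/6, x_2 = 6793/1416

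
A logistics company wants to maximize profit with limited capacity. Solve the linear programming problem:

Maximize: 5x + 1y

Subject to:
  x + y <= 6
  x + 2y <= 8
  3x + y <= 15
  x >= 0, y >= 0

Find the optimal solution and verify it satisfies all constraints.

Feasible vertices: (0, 0), (0, 4), (4, 2), (9/2, 3/2), (5, 0)
Objective 5x + 1y at each vertex:
  (0, 0): 0
  (0, 4): 4
  (4, 2): 22
  (9/2, 3/2): 24
  (5, 0): 25
Maximum is 25 at (5, 0).
Verify constraints at (x, y) = (5, 0):
  1*5 + 1*0 = 5 <= 6
  1*5 + 2*0 = 5 <= 8
  3*5 + 1*0 = 15 <= 15 (active)
  x = 5 >= 0, y = 0 >= 0. All constraints satisfied.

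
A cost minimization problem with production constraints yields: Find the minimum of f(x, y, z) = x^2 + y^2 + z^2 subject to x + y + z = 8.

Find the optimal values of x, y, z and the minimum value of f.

Using Lagrange multipliers on f = x^2 + y^2 + z^2 with constraint x + y + z = 8:
Conditions: 2*1*x = lambda, 2*1*y = lambda, 2*1*z = lambda
So x = lambda/2, y = lambda/2, z = lambda/2
Substituting into constraint: lambda * (3/2) = 8
lambda = 16/3
x = 8/3, y = 8/3, z = 8/3
Minimum value = 64/3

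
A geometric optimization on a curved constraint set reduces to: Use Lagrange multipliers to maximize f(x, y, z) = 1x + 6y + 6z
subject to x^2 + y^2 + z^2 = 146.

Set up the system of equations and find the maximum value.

Lagrange conditions: 1 = 2*lambda*x, 6 = 2*lambda*y, 6 = 2*lambda*z
So x:1 = y:6 = z:6, i.e. x = 1t, y = 6t, z = 6t
Constraint: t^2*(1^2 + 6^2 + 6^2) = 146
  t^2 * 73 = 146  =>  t = sqrt(2)
Maximum = 1*1t + 6*6t + 6*6t = 73*sqrt(2) = sqrt(10658)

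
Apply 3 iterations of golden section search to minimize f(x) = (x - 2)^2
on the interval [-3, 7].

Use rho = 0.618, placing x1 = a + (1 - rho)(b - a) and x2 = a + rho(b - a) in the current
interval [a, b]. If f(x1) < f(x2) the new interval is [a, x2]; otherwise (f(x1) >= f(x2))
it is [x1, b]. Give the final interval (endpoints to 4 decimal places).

Golden section search for min of f(x) = (x - 2)^2 on [-3, 7].
Each step: x1 = a + (1 - rho)(b - a), x2 = a + rho(b - a); if f(x1) < f(x2) keep [a, x2], otherwise keep [x1, b].
Step 1: [-3.0000, 7.0000], x1=0.8200 (f=1.3924), x2=3.1800 (f=1.3924); f(x1) = f(x2) (tie, not '<') => keep [0.8200, 7.0000]
Step 2: [0.8200, 7.0000], x1=3.1808 (f=1.3942), x2=4.6392 (f=6.9656); f(x1) < f(x2) => keep [0.8200, 4.6392]
Step 3: [0.8200, 4.6392], x1=2.2789 (f=0.0778), x2=3.1803 (f=1.3931); f(x1) < f(x2) => keep [0.8200, 3.1803]
Final interval: [0.8200, 3.1803]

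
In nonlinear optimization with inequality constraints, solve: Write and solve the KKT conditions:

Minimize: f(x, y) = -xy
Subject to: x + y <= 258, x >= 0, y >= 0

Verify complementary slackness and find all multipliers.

Problem: min -xy s.t. x + y <= 258 (multiplier lambda), x >= 0 (mu_x), y >= 0 (mu_y)
KKT stationarity: -y + lambda - mu_x = 0, -x + lambda - mu_y = 0, with lambda, mu_x, mu_y >= 0
Complementary slackness: lambda*(x + y - 258) = 0, mu_x*x = 0, mu_y*y = 0
If lambda = 0: y = -mu_x <= 0 and x = -mu_y <= 0 force x = y = 0 with f = 0; but x = y = 129 is feasible with f = -16641 < 0, so this is not the minimum. Hence lambda > 0 and x + y = 258.
Try x > 0, y > 0 (so mu_x = mu_y = 0): y = lambda, x = lambda => x = y = lambda
x + y = 258 => 2*lambda = 258 => lambda = 129
x* = y* = 129 > 0, consistent with mu_x = mu_y = 0.
(Any feasible point with x = 0 or y = 0 has f = 0 > -16641, so the minimum is not on those boundaries.)
min(-xy) = -16641 (i.e. max xy = 16641)
Multipliers: lambda = 129, mu_x = 0, mu_y = 0
Complementary slackness: lambda*(x + y - 258) = 129*(129 + 129 - 258) = 0, mu_x*x = 0*129 = 0, mu_y*y = 0*129 = 0. Satisfied.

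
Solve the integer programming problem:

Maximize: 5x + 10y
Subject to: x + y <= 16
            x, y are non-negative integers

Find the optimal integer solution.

Objective: 5x + 10y, constraint: x + y <= 16
Coefficient of y is 10 > coefficient of x is 5, so allocate the entire budget to y.
Optimal: x = 0, y = 16, value = 160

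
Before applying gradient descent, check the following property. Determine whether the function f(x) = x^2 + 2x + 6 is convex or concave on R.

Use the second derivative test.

f(x) = x^2 + 2x + 6
f'(x) = 2x + 2
f''(x) = 2
Since f''(x) = 2 > 0 for all x, f is convex on R.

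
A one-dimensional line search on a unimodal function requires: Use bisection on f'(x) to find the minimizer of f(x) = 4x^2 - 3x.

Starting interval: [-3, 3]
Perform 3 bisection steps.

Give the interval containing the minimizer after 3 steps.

Finding critical point of f(x) = 4x^2 - 3x using bisection on f'(x) = 8x + -3.
f'(x) = 0 when x = 3/8.
Starting interval: [-3, 3]
Step 1: mid = 0, f'(mid) = -3, new interval = [0, 3]
Step 2: mid = 3/2, f'(mid) = 9, new interval = [0, 3/2]
Step 3: mid = 3/4, f'(mid) = 3, new interval = [0, 3/4]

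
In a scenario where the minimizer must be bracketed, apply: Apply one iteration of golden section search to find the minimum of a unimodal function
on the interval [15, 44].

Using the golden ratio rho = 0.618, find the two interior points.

Golden section search on [15, 44].
Golden ratio rho = 0.618 (approx).
Interior points:
  x_1 = 15 + (1-0.618)*29 = 26.0780
  x_2 = 15 + 0.618*29 = 32.9220
Compare f(x_1) and f(x_2) to determine which subinterval to keep.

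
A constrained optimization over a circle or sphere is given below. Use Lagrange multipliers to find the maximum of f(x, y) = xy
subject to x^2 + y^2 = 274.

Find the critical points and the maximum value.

Lagrange conditions: y = 2*lambda*x and x = 2*lambda*y
If x = 0 then y = 0, violating the constraint, so x, y != 0.
Dividing: y/x = x/y => x^2 = y^2 => y = x or y = -x
Constraint: 2x^2 = 274 => x^2 = 137 => x = +/-sqrt(137)
Critical points: (sqrt(137), sqrt(137)), (-sqrt(137), -sqrt(137)), (sqrt(137), -sqrt(137)), (-sqrt(137), sqrt(137))
  y = x:  xy = x^2 = 137  at (sqrt(137), sqrt(137)) and (-sqrt(137), -sqrt(137))
  y = -x: xy = -x^2 = -137 at (sqrt(137), -sqrt(137)) and (-sqrt(137), sqrt(137))
Maximum xy = 137 at (sqrt(137), sqrt(137)) and (-sqrt(137), -sqrt(137))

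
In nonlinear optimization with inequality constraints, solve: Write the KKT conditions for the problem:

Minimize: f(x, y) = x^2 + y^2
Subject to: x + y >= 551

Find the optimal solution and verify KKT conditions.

KKT conditions for min x^2 + y^2 s.t. x + y >= 551:
Stationarity: 2x = mu, 2y = mu
So x = y = mu/2.
Complementary slackness: mu*(x + y - 551) = 0
Primal feasibility: x + y >= 551; dual feasibility: mu >= 0
If mu = 0 then x = y = 0, but 0 + 0 < 551 is infeasible, so the constraint is active.
Constraint active: x + y = 2*(mu/2) = 551 => mu = 551
x = y = 551/2, f = 303601/2
Verify: stationarity 2*(551/2) = 551 = mu; primal 551/2 + 551/2 = 551 >= 551; dual mu = 551 >= 0; complementary slackness 551*(551 - 551) = 0. All KKT conditions hold.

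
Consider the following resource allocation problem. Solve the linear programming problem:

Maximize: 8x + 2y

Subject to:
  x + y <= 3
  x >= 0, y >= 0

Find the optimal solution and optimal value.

The feasible region has vertices at [(0, 0), (3, 0), (0, 3)].
Checking objective 8x + 2y at each vertex:
  (0, 0): 8*0 + 2*0 = 0
  (3, 0): 8*3 + 2*0 = 24
  (0, 3): 8*0 + 2*3 = 6
Maximum is 24 at (3, 0).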